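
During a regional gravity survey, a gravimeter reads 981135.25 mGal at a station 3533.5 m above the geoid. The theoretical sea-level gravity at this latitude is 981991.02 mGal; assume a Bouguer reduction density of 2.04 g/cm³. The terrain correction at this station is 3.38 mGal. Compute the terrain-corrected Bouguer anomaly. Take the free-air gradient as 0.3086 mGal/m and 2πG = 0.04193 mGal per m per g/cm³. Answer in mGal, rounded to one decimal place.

Free-air correction = 0.3086 × 3533.5 = 1090.44 mGal
Free-air anomaly = 981135.25 − 981991.02 + (1090.44) = 234.67 mGal
Bouguer slab correction = 0.04193 × 2.04 × 3533.5 = 302.25 mGal
Simple Bouguer anomaly = 234.67 − (302.25) = -67.58 mGal
Complete Bouguer anomaly = -67.58 + 3.38 = -64.20 mGal

-64.2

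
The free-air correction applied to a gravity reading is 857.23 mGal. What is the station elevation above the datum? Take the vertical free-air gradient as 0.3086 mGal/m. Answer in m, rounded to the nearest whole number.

2778

h = 857.23 / 0.3086 = 2777.80 m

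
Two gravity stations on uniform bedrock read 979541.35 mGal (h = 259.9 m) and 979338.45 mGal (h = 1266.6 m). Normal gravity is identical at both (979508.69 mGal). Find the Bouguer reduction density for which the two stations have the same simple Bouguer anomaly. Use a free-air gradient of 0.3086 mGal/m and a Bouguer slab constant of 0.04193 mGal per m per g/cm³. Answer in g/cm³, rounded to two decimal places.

Δg_obs = 979338.45 − 979541.35 = -202.90 mGal over Δh = 1266.6 − 259.9 = 1006.7 m
Equal Bouguer anomalies ⇒ Δg_obs + (0.3086 − 0.04193ρ)·Δh = 0
0.3086 − 0.04193ρ = −Δg_obs/Δh = 0.20155
ρ = (0.3086 − 0.20155) / 0.04193 = 2.55 g/cm³

2.55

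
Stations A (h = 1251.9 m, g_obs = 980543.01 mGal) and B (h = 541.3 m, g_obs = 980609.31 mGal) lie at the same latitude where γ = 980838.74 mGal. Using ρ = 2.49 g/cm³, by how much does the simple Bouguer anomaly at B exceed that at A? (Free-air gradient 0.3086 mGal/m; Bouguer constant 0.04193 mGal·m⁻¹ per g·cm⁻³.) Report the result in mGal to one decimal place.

-78.8

Δg_SB(A) = 980543.01 − 980838.74 + 0.3086×1251.9 − 0.04193×2.49×1251.9 = -40.10 mGal
Δg_SB(B) = 980609.31 − 980838.74 + 0.3086×541.3 − 0.04193×2.49×541.3 = -118.90 mGal
Difference = -118.90 − (-40.10) = -78.80 mGal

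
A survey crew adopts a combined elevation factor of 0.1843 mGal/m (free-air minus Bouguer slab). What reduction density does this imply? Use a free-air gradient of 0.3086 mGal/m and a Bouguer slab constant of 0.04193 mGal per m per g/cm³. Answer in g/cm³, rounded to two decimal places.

2.96

0.1843 = 0.3086 − 0.04193 × ρ
ρ = (0.3086 − 0.1843) / 0.04193 = 2.96 g/cm³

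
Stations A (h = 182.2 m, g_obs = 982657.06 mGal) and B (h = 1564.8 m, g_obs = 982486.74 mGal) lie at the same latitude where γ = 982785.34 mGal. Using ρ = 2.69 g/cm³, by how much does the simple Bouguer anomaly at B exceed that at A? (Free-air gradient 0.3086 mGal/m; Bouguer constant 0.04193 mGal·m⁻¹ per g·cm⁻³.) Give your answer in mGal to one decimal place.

Δg_SB(A) = 982657.06 − 982785.34 + 0.3086×182.2 − 0.04193×2.69×182.2 = -92.60 mGal
Δg_SB(B) = 982486.74 − 982785.34 + 0.3086×1564.8 − 0.04193×2.69×1564.8 = 7.80 mGal
Difference = 7.80 − (-92.60) = 100.40 mGal

100.4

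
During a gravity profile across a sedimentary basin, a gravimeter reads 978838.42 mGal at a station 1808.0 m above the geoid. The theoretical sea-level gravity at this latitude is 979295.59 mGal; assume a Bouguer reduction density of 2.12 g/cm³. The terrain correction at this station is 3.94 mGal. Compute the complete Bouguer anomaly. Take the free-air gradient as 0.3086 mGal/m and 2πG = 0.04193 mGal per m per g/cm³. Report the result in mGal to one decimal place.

Free-air correction = 0.3086 × 1808.0 = 557.95 mGal
Free-air anomaly = 978838.42 − 979295.59 + (557.95) = 100.78 mGal
Bouguer slab correction = 0.04193 × 2.12 × 1808.0 = 160.72 mGal
Simple Bouguer anomaly = 100.78 − (160.72) = -59.94 mGal
Complete Bouguer anomaly = -59.94 + 3.94 = -56.00 mGal

-56.0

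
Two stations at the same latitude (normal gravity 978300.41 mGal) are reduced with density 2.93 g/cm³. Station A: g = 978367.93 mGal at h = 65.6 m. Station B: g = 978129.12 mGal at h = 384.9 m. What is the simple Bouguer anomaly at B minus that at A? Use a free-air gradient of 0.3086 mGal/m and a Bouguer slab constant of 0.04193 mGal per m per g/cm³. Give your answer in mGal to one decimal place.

-179.5

Δg_SB(A) = 978367.93 − 978300.41 + 0.3086×65.6 − 0.04193×2.93×65.6 = 79.70 mGal
Δg_SB(B) = 978129.12 − 978300.41 + 0.3086×384.9 − 0.04193×2.93×384.9 = -99.80 mGal
Difference = -99.80 − (79.70) = -179.50 mGal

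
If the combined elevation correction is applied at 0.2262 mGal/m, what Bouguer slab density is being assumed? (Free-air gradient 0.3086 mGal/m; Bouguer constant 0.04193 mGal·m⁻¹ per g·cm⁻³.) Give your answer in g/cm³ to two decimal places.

0.2262 = 0.3086 − 0.04193 × ρ
ρ = (0.3086 − 0.2262) / 0.04193 = 1.97 g/cm³

1.97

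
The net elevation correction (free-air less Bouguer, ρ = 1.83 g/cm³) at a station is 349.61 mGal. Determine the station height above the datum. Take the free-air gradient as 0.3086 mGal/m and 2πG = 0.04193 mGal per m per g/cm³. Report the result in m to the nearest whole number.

1508

Combined gradient = 0.3086 − 0.04193 × 1.83 = 0.2318681 mGal/m
h = 349.61 / 0.2318681 = 1507.80 m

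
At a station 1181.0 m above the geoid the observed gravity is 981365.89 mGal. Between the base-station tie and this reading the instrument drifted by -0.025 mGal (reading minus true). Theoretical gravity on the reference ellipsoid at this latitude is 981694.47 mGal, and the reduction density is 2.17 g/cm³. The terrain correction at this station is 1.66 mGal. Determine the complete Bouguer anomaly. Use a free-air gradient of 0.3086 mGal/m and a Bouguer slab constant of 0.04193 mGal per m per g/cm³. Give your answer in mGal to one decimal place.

-69.9

Drift-corrected reading = 981365.89 − (-0.025) = 981365.915 mGal
Free-air correction = 0.3086 × 1181.0 = 364.46 mGal
Free-air anomaly = 981365.915 − 981694.47 + (364.46) = 35.905 mGal
Bouguer slab correction = 0.04193 × 2.17 × 1181.0 = 107.46 mGal
Simple Bouguer anomaly = 35.905 − (107.46) = -71.555 mGal
Complete Bouguer anomaly = -71.555 + 1.66 = -69.895 mGal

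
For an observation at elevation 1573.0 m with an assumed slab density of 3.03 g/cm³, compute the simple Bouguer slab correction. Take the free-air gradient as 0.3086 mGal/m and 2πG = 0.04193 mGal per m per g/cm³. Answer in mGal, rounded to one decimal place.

199.8

Bouguer slab correction = 0.04193 × 3.03 × 1573.0 = 199.8 mGal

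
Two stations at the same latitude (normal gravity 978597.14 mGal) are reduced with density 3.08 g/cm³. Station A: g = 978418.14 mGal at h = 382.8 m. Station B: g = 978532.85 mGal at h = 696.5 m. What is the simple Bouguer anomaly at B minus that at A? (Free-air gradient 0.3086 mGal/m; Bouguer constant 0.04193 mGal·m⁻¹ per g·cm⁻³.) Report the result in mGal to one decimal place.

Δg_SB(A) = 978418.14 − 978597.14 + 0.3086×382.8 − 0.04193×3.08×382.8 = -110.30 mGal
Δg_SB(B) = 978532.85 − 978597.14 + 0.3086×696.5 − 0.04193×3.08×696.5 = 60.70 mGal
Difference = 60.70 − (-110.30) = 171.00 mGal

171.0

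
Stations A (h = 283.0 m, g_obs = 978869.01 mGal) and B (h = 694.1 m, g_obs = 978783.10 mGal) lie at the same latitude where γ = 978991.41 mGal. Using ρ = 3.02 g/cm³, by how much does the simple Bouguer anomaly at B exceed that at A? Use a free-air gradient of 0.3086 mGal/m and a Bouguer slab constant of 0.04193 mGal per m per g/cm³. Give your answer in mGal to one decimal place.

Δg_SB(A) = 978869.01 − 978991.41 + 0.3086×283.0 − 0.04193×3.02×283.0 = -70.90 mGal
Δg_SB(B) = 978783.10 − 978991.41 + 0.3086×694.1 − 0.04193×3.02×694.1 = -82.00 mGal
Difference = -82.00 − (-70.90) = -11.10 mGal

-11.1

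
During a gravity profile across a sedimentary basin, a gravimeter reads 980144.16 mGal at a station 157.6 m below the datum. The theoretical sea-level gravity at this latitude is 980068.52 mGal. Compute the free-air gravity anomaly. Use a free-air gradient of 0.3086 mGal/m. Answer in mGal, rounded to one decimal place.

27.0

Free-air correction = 0.3086 × -157.6 = -48.64 mGal
Free-air anomaly = 980144.16 − 980068.52 + (-48.64) = 27.00 mGal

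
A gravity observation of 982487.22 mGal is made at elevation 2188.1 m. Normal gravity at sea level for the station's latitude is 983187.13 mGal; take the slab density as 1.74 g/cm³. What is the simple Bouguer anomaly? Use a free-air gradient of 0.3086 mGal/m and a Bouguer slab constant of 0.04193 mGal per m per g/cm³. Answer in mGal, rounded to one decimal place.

-184.3

Free-air correction = 0.3086 × 2188.1 = 675.25 mGal
Free-air anomaly = 982487.22 − 983187.13 + (675.25) = -24.66 mGal
Bouguer slab correction = 0.04193 × 1.74 × 2188.1 = 159.64 mGal
Simple Bouguer anomaly = -24.66 − (159.64) = -184.30 mGal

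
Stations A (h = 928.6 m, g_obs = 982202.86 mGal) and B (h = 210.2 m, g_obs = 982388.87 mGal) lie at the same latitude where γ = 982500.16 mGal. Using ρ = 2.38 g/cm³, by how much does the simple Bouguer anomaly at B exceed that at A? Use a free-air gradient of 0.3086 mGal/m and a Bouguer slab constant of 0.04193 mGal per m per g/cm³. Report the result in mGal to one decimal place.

36.0

Δg_SB(A) = 982202.86 − 982500.16 + 0.3086×928.6 − 0.04193×2.38×928.6 = -103.40 mGal
Δg_SB(B) = 982388.87 − 982500.16 + 0.3086×210.2 − 0.04193×2.38×210.2 = -67.40 mGal
Difference = -67.40 − (-103.40) = 36.00 mGal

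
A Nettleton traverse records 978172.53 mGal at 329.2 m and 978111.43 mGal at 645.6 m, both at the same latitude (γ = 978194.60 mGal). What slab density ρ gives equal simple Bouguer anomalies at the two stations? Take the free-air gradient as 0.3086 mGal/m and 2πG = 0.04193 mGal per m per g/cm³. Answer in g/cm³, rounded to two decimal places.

2.75

Δg_obs = 978111.43 − 978172.53 = -61.10 mGal over Δh = 645.6 − 329.2 = 316.4 m
Equal Bouguer anomalies ⇒ Δg_obs + (0.3086 − 0.04193ρ)·Δh = 0
0.3086 − 0.04193ρ = −Δg_obs/Δh = 0.19311
ρ = (0.3086 − 0.19311) / 0.04193 = 2.75 g/cm³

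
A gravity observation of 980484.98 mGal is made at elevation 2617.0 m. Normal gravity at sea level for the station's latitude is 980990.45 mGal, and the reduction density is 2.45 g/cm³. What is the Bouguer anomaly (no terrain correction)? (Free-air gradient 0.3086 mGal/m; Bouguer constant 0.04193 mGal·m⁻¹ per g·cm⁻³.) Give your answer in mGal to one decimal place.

Free-air correction = 0.3086 × 2617.0 = 807.61 mGal
Free-air anomaly = 980484.98 − 980990.45 + (807.61) = 302.14 mGal
Bouguer slab correction = 0.04193 × 2.45 × 2617.0 = 268.84 mGal
Simple Bouguer anomaly = 302.14 − (268.84) = 33.30 mGal

33.3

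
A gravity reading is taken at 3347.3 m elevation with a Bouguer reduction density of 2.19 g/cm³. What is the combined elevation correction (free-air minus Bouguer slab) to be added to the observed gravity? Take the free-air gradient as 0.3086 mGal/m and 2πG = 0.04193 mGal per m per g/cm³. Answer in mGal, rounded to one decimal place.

Combined gradient = 0.3086 − 0.04193 × 2.19 = 0.2167733 mGal/m
Combined elevation correction = 0.2167733 × 3347.3 = 725.6 mGal

725.6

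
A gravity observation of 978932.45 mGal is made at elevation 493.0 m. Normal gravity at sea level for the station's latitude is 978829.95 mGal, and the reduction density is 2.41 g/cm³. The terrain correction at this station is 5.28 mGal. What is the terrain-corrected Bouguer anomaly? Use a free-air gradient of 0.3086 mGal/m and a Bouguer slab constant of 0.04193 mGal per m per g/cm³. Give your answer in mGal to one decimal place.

210.1

Free-air correction = 0.3086 × 493.0 = 152.14 mGal
Free-air anomaly = 978932.45 − 978829.95 + (152.14) = 254.64 mGal
Bouguer slab correction = 0.04193 × 2.41 × 493.0 = 49.82 mGal
Simple Bouguer anomaly = 254.64 − (49.82) = 204.82 mGal
Complete Bouguer anomaly = 204.82 + 5.28 = 210.10 mGal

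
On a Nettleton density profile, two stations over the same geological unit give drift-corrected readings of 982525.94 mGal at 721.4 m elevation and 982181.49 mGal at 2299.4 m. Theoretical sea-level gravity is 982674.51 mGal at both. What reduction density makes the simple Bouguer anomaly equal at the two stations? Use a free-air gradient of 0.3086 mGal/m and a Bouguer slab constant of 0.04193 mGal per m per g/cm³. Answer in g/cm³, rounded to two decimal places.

Δg_obs = 982181.49 − 982525.94 = -344.45 mGal over Δh = 2299.4 − 721.4 = 1578.0 m
Equal Bouguer anomalies ⇒ Δg_obs + (0.3086 − 0.04193ρ)·Δh = 0
0.3086 − 0.04193ρ = −Δg_obs/Δh = 0.21828
ρ = (0.3086 − 0.21828) / 0.04193 = 2.15 g/cm³

2.15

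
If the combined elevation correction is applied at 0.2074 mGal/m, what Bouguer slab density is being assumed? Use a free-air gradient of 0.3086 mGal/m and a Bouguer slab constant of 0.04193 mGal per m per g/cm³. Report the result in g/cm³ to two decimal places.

0.2074 = 0.3086 − 0.04193 × ρ
ρ = (0.3086 − 0.2074) / 0.04193 = 2.41 g/cm³

2.41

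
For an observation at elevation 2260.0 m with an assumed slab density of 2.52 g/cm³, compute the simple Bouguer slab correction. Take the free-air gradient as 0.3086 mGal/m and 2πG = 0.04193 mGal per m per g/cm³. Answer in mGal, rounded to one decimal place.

238.8

Bouguer slab correction = 0.04193 × 2.52 × 2260.0 = 238.8 mGal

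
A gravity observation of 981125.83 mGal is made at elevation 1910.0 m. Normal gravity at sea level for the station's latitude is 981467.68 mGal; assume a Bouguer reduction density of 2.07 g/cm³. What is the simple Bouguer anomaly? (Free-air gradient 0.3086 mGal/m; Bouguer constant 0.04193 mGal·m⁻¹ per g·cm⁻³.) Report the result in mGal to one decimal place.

Free-air correction = 0.3086 × 1910.0 = 589.43 mGal
Free-air anomaly = 981125.83 − 981467.68 + (589.43) = 247.58 mGal
Bouguer slab correction = 0.04193 × 2.07 × 1910.0 = 165.78 mGal
Simple Bouguer anomaly = 247.58 − (165.78) = 81.80 mGal

81.8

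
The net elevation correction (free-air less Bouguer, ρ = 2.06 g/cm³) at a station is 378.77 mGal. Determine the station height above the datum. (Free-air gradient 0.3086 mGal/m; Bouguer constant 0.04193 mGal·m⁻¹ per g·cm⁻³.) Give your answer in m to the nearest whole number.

1704

Combined gradient = 0.3086 − 0.04193 × 2.06 = 0.2222242 mGal/m
h = 378.77 / 0.2222242 = 1704.45 m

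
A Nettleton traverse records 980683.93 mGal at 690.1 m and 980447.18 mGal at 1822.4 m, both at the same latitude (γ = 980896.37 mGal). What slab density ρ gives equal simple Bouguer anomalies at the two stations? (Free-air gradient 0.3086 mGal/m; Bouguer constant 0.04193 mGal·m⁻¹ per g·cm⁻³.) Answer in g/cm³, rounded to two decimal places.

Δg_obs = 980447.18 − 980683.93 = -236.75 mGal over Δh = 1822.4 − 690.1 = 1132.3 m
Equal Bouguer anomalies ⇒ Δg_obs + (0.3086 − 0.04193ρ)·Δh = 0
0.3086 − 0.04193ρ = −Δg_obs/Δh = 0.20909
ρ = (0.3086 − 0.20909) / 0.04193 = 2.37 g/cm³

2.37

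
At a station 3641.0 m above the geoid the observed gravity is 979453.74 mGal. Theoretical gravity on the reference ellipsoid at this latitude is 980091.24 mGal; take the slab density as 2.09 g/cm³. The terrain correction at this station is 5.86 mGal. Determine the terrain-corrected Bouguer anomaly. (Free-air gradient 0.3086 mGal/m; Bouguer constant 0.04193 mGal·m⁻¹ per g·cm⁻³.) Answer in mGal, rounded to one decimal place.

Free-air correction = 0.3086 × 3641.0 = 1123.61 mGal
Free-air anomaly = 979453.74 − 980091.24 + (1123.61) = 486.11 mGal
Bouguer slab correction = 0.04193 × 2.09 × 3641.0 = 319.07 mGal
Simple Bouguer anomaly = 486.11 − (319.07) = 167.04 mGal
Complete Bouguer anomaly = 167.04 + 5.86 = 172.90 mGal

172.9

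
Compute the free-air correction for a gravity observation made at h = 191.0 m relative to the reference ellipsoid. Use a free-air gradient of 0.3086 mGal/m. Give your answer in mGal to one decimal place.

Free-air correction = 0.3086 × 191.0 = 58.9 mGal

58.9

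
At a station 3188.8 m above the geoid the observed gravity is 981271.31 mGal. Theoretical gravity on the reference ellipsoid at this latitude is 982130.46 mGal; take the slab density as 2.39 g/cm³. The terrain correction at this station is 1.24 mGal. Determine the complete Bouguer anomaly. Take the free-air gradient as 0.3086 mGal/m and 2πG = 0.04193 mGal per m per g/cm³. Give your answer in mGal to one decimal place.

-193.4

Free-air correction = 0.3086 × 3188.8 = 984.06 mGal
Free-air anomaly = 981271.31 − 982130.46 + (984.06) = 124.91 mGal
Bouguer slab correction = 0.04193 × 2.39 × 3188.8 = 319.56 mGal
Simple Bouguer anomaly = 124.91 − (319.56) = -194.65 mGal
Complete Bouguer anomaly = -194.65 + 1.24 = -193.41 mGal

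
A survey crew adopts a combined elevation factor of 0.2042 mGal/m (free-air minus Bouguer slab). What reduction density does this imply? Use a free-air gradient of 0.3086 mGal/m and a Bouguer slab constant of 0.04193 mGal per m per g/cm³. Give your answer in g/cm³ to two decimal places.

0.2042 = 0.3086 − 0.04193 × ρ
ρ = (0.3086 − 0.2042) / 0.04193 = 2.49 g/cm³

2.49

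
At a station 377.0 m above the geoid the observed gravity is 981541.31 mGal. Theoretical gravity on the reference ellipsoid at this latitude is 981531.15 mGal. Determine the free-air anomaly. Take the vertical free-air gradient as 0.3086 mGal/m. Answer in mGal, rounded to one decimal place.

126.5

Free-air correction = 0.3086 × 377.0 = 116.34 mGal
Free-air anomaly = 981541.31 − 981531.15 + (116.34) = 126.50 mGal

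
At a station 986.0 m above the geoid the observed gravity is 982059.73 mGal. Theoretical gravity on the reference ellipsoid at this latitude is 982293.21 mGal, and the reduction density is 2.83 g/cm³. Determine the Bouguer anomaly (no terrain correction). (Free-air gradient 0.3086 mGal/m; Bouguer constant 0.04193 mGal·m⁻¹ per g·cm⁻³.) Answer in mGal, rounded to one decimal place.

Free-air correction = 0.3086 × 986.0 = 304.28 mGal
Free-air anomaly = 982059.73 − 982293.21 + (304.28) = 70.80 mGal
Bouguer slab correction = 0.04193 × 2.83 × 986.0 = 117.00 mGal
Simple Bouguer anomaly = 70.80 − (117.00) = -46.20 mGal

-46.2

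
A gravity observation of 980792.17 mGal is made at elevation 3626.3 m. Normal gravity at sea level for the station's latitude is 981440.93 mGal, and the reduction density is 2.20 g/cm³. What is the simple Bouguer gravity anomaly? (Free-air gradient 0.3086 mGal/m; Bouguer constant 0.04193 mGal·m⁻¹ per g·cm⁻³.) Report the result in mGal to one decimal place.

135.8

Free-air correction = 0.3086 × 3626.3 = 1119.08 mGal
Free-air anomaly = 980792.17 − 981440.93 + (1119.08) = 470.32 mGal
Bouguer slab correction = 0.04193 × 2.20 × 3626.3 = 334.51 mGal
Simple Bouguer anomaly = 470.32 − (334.51) = 135.81 mGal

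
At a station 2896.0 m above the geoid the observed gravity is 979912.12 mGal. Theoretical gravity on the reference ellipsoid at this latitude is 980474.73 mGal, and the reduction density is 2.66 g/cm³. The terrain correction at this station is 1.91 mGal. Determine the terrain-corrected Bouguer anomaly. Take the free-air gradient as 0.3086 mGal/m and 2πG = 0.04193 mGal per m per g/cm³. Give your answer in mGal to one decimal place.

10.0

Free-air correction = 0.3086 × 2896.0 = 893.71 mGal
Free-air anomaly = 979912.12 − 980474.73 + (893.71) = 331.10 mGal
Bouguer slab correction = 0.04193 × 2.66 × 2896.0 = 323.00 mGal
Simple Bouguer anomaly = 331.10 − (323.00) = 8.10 mGal
Complete Bouguer anomaly = 8.10 + 1.91 = 10.01 mGal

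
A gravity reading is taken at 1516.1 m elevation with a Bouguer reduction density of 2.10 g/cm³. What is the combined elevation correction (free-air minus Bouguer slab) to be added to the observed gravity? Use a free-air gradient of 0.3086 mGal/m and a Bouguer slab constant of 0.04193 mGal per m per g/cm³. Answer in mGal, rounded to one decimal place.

334.4

Combined gradient = 0.3086 − 0.04193 × 2.10 = 0.2205470 mGal/m
Combined elevation correction = 0.2205470 × 1516.1 = 334.4 mGal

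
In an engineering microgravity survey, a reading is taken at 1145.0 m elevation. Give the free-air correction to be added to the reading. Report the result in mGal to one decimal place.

353.3

Free-air correction = 0.3086 × 1145.0 = 353.3 mGal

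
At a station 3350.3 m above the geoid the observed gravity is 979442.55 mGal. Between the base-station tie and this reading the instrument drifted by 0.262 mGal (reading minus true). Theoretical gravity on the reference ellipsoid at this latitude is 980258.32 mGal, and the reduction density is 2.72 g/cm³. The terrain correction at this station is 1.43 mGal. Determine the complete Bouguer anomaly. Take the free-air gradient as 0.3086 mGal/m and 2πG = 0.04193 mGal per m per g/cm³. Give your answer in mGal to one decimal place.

Drift-corrected reading = 979442.55 − (0.262) = 979442.288 mGal
Free-air correction = 0.3086 × 3350.3 = 1033.90 mGal
Free-air anomaly = 979442.288 − 980258.32 + (1033.90) = 217.868 mGal
Bouguer slab correction = 0.04193 × 2.72 × 3350.3 = 382.10 mGal
Simple Bouguer anomaly = 217.868 − (382.10) = -164.232 mGal
Complete Bouguer anomaly = -164.232 + 1.43 = -162.802 mGal

-162.8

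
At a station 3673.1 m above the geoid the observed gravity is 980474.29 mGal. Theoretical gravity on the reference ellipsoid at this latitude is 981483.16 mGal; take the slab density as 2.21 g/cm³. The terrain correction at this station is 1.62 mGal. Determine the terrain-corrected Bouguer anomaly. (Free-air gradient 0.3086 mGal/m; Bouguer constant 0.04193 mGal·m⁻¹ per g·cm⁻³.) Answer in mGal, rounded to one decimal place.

Free-air correction = 0.3086 × 3673.1 = 1133.52 mGal
Free-air anomaly = 980474.29 − 981483.16 + (1133.52) = 124.65 mGal
Bouguer slab correction = 0.04193 × 2.21 × 3673.1 = 340.37 mGal
Simple Bouguer anomaly = 124.65 − (340.37) = -215.72 mGal
Complete Bouguer anomaly = -215.72 + 1.62 = -214.10 mGal

-214.1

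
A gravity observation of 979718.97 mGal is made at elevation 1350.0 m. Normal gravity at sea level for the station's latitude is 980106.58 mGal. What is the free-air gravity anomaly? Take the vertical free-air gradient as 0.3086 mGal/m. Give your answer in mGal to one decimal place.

Free-air correction = 0.3086 × 1350.0 = 416.61 mGal
Free-air anomaly = 979718.97 − 980106.58 + (416.61) = 29.00 mGal

29.0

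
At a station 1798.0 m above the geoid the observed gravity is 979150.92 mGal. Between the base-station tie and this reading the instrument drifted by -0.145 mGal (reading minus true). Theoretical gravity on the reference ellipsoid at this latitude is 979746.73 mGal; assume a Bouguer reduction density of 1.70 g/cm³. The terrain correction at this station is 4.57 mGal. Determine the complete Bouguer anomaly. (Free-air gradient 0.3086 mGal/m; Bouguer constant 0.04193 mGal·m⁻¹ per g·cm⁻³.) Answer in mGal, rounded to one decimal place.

Drift-corrected reading = 979150.92 − (-0.145) = 979151.065 mGal
Free-air correction = 0.3086 × 1798.0 = 554.86 mGal
Free-air anomaly = 979151.065 − 979746.73 + (554.86) = -40.805 mGal
Bouguer slab correction = 0.04193 × 1.70 × 1798.0 = 128.16 mGal
Simple Bouguer anomaly = -40.805 − (128.16) = -168.965 mGal
Complete Bouguer anomaly = -168.965 + 4.57 = -164.395 mGal

-164.4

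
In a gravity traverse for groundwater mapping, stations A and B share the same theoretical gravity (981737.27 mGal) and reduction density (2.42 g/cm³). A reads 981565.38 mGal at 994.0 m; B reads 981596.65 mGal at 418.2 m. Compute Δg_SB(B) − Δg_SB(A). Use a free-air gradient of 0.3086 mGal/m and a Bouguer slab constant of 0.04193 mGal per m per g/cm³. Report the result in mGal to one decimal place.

-88.0

Δg_SB(A) = 981565.38 − 981737.27 + 0.3086×994.0 − 0.04193×2.42×994.0 = 34.00 mGal
Δg_SB(B) = 981596.65 − 981737.27 + 0.3086×418.2 − 0.04193×2.42×418.2 = -54.00 mGal
Difference = -54.00 − (34.00) = -88.00 mGal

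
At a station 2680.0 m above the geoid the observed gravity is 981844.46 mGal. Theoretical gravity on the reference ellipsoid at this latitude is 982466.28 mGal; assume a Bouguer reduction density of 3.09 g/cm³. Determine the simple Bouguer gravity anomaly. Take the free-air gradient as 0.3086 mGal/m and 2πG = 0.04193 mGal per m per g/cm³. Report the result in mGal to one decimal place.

Free-air correction = 0.3086 × 2680.0 = 827.05 mGal
Free-air anomaly = 981844.46 − 982466.28 + (827.05) = 205.23 mGal
Bouguer slab correction = 0.04193 × 3.09 × 2680.0 = 347.23 mGal
Simple Bouguer anomaly = 205.23 − (347.23) = -142.00 mGal

-142.0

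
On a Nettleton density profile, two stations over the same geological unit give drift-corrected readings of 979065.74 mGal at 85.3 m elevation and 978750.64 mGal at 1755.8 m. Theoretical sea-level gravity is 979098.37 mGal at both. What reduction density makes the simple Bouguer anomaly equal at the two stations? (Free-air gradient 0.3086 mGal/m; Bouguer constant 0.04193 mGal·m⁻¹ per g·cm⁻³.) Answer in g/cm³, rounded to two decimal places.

Δg_obs = 978750.64 − 979065.74 = -315.10 mGal over Δh = 1755.8 − 85.3 = 1670.5 m
Equal Bouguer anomalies ⇒ Δg_obs + (0.3086 − 0.04193ρ)·Δh = 0
0.3086 − 0.04193ρ = −Δg_obs/Δh = 0.18863
ρ = (0.3086 − 0.18863) / 0.04193 = 2.86 g/cm³

2.86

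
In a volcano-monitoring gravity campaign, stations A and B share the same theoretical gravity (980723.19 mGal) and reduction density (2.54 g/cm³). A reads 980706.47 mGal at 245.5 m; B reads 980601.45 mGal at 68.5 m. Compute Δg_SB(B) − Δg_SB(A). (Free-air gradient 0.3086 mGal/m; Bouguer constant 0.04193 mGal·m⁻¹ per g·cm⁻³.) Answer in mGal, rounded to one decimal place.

-140.8

Δg_SB(A) = 980706.47 − 980723.19 + 0.3086×245.5 − 0.04193×2.54×245.5 = 32.90 mGal
Δg_SB(B) = 980601.45 − 980723.19 + 0.3086×68.5 − 0.04193×2.54×68.5 = -107.90 mGal
Difference = -107.90 − (32.90) = -140.80 mGal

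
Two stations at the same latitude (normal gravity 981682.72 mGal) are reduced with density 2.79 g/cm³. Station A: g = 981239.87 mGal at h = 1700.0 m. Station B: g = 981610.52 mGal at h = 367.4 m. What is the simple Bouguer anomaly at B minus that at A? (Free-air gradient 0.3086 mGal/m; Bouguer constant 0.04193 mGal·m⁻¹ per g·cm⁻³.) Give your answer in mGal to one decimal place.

Δg_SB(A) = 981239.87 − 981682.72 + 0.3086×1700.0 − 0.04193×2.79×1700.0 = -117.10 mGal
Δg_SB(B) = 981610.52 − 981682.72 + 0.3086×367.4 − 0.04193×2.79×367.4 = -1.80 mGal
Difference = -1.80 − (-117.10) = 115.30 mGal

115.3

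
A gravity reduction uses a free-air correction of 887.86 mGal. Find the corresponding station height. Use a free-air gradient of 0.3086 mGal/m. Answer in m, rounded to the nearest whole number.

2877

h = 887.86 / 0.3086 = 2877.06 m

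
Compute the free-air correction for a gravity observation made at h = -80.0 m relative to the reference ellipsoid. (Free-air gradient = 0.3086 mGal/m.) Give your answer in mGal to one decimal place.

Free-air correction = 0.3086 × -80.0 = -24.7 mGal

-24.7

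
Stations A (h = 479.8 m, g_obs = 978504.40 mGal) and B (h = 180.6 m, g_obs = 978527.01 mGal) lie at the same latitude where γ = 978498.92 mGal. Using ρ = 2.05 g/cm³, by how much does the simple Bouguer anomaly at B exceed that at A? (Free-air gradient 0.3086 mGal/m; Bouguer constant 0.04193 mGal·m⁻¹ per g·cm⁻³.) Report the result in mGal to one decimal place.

Δg_SB(A) = 978504.40 − 978498.92 + 0.3086×479.8 − 0.04193×2.05×479.8 = 112.30 mGal
Δg_SB(B) = 978527.01 − 978498.92 + 0.3086×180.6 − 0.04193×2.05×180.6 = 68.30 mGal
Difference = 68.30 − (112.30) = -44.00 mGal

-44.0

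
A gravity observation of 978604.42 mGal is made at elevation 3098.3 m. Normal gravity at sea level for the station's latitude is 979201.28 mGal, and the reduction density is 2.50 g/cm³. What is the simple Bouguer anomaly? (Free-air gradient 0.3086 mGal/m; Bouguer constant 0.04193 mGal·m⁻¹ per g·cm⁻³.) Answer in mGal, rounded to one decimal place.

34.5

Free-air correction = 0.3086 × 3098.3 = 956.14 mGal
Free-air anomaly = 978604.42 − 979201.28 + (956.14) = 359.28 mGal
Bouguer slab correction = 0.04193 × 2.50 × 3098.3 = 324.78 mGal
Simple Bouguer anomaly = 359.28 − (324.78) = 34.50 mGal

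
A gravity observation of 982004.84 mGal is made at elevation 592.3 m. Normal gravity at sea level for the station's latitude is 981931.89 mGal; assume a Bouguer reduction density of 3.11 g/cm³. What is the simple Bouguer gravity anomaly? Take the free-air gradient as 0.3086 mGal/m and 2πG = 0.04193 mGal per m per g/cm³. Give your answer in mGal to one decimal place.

178.5

Free-air correction = 0.3086 × 592.3 = 182.78 mGal
Free-air anomaly = 982004.84 − 981931.89 + (182.78) = 255.73 mGal
Bouguer slab correction = 0.04193 × 3.11 × 592.3 = 77.24 mGal
Simple Bouguer anomaly = 255.73 − (77.24) = 178.49 mGal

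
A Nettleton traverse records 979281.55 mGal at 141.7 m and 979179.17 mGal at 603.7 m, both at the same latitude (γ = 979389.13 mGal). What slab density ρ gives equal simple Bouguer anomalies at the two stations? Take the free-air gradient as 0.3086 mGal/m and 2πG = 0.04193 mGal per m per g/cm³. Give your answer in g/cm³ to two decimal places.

2.07

Δg_obs = 979179.17 − 979281.55 = -102.38 mGal over Δh = 603.7 − 141.7 = 462.0 m
Equal Bouguer anomalies ⇒ Δg_obs + (0.3086 − 0.04193ρ)·Δh = 0
0.3086 − 0.04193ρ = −Δg_obs/Δh = 0.22160
ρ = (0.3086 − 0.22160) / 0.04193 = 2.07 g/cm³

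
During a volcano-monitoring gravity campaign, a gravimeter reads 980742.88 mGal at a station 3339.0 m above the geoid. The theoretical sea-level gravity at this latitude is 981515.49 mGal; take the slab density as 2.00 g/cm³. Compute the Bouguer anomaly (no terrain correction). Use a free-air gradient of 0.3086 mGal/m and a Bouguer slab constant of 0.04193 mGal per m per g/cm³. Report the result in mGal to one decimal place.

-22.2

Free-air correction = 0.3086 × 3339.0 = 1030.42 mGal
Free-air anomaly = 980742.88 − 981515.49 + (1030.42) = 257.81 mGal
Bouguer slab correction = 0.04193 × 2.00 × 3339.0 = 280.01 mGal
Simple Bouguer anomaly = 257.81 − (280.01) = -22.20 mGal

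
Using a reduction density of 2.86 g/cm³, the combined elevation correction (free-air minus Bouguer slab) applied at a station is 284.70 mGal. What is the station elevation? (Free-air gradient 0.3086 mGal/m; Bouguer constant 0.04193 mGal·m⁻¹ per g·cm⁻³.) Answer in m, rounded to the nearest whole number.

Combined gradient = 0.3086 − 0.04193 × 2.86 = 0.1886802 mGal/m
h = 284.70 / 0.1886802 = 1508.90 m

1509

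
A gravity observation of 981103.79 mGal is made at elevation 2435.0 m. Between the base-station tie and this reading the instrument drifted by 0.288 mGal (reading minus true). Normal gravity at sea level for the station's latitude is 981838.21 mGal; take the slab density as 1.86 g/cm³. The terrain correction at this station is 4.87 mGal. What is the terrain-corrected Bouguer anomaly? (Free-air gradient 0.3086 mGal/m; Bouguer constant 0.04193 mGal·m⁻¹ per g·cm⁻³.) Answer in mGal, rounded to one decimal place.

Drift-corrected reading = 981103.79 − (0.288) = 981103.502 mGal
Free-air correction = 0.3086 × 2435.0 = 751.44 mGal
Free-air anomaly = 981103.502 − 981838.21 + (751.44) = 16.732 mGal
Bouguer slab correction = 0.04193 × 1.86 × 2435.0 = 189.91 mGal
Simple Bouguer anomaly = 16.732 − (189.91) = -173.178 mGal
Complete Bouguer anomaly = -173.178 + 4.87 = -168.308 mGal

-168.3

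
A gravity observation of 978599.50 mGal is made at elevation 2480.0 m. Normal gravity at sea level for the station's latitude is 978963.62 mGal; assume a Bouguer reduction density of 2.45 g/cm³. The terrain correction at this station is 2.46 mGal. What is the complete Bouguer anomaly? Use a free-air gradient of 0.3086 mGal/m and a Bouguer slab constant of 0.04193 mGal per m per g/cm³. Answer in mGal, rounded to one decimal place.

Free-air correction = 0.3086 × 2480.0 = 765.33 mGal
Free-air anomaly = 978599.50 − 978963.62 + (765.33) = 401.21 mGal
Bouguer slab correction = 0.04193 × 2.45 × 2480.0 = 254.77 mGal
Simple Bouguer anomaly = 401.21 − (254.77) = 146.44 mGal
Complete Bouguer anomaly = 146.44 + 2.46 = 148.90 mGal

148.9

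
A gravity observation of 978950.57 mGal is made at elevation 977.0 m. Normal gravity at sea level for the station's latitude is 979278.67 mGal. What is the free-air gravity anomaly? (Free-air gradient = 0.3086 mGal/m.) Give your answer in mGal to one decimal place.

Free-air correction = 0.3086 × 977.0 = 301.50 mGal
Free-air anomaly = 978950.57 − 979278.67 + (301.50) = -26.60 mGal

-26.6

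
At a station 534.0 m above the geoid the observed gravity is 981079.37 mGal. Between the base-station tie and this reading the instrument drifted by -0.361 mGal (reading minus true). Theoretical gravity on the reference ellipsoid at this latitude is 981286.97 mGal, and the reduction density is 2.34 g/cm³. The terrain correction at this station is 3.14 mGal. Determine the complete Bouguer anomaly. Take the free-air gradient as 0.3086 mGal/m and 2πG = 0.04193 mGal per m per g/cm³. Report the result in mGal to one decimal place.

Drift-corrected reading = 981079.37 − (-0.361) = 981079.731 mGal
Free-air correction = 0.3086 × 534.0 = 164.79 mGal
Free-air anomaly = 981079.731 − 981286.97 + (164.79) = -42.449 mGal
Bouguer slab correction = 0.04193 × 2.34 × 534.0 = 52.39 mGal
Simple Bouguer anomaly = -42.449 − (52.39) = -94.839 mGal
Complete Bouguer anomaly = -94.839 + 3.14 = -91.699 mGal

-91.7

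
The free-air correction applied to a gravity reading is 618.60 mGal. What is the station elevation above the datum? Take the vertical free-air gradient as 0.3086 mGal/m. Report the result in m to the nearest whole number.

2005

h = 618.60 / 0.3086 = 2004.54 m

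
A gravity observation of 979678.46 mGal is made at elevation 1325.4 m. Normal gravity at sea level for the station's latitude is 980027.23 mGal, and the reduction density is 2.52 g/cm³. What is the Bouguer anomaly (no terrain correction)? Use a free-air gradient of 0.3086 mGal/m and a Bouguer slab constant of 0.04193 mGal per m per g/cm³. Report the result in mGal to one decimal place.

Free-air correction = 0.3086 × 1325.4 = 409.02 mGal
Free-air anomaly = 979678.46 − 980027.23 + (409.02) = 60.25 mGal
Bouguer slab correction = 0.04193 × 2.52 × 1325.4 = 140.05 mGal
Simple Bouguer anomaly = 60.25 − (140.05) = -79.80 mGal

-79.8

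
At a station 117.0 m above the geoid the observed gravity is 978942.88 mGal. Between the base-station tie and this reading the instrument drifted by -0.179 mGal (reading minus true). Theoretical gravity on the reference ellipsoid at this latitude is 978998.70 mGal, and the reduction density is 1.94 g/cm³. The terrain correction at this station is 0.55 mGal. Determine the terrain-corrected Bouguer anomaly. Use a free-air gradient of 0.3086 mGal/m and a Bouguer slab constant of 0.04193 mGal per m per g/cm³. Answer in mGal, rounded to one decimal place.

-28.5

Drift-corrected reading = 978942.88 − (-0.179) = 978943.059 mGal
Free-air correction = 0.3086 × 117.0 = 36.11 mGal
Free-air anomaly = 978943.059 − 978998.70 + (36.11) = -19.531 mGal
Bouguer slab correction = 0.04193 × 1.94 × 117.0 = 9.52 mGal
Simple Bouguer anomaly = -19.531 − (9.52) = -29.051 mGal
Complete Bouguer anomaly = -29.051 + 0.55 = -28.501 mGal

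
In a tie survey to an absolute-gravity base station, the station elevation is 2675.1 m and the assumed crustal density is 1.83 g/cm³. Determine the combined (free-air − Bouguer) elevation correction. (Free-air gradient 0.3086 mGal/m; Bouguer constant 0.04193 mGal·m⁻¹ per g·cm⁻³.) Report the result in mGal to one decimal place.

620.3

Combined gradient = 0.3086 − 0.04193 × 1.83 = 0.2318681 mGal/m
Combined elevation correction = 0.2318681 × 2675.1 = 620.3 mGal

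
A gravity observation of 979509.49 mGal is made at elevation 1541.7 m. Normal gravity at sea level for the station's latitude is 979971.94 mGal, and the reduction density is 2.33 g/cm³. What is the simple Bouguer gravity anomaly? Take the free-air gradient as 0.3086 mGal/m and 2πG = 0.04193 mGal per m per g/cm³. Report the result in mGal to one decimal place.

Free-air correction = 0.3086 × 1541.7 = 475.77 mGal
Free-air anomaly = 979509.49 − 979971.94 + (475.77) = 13.32 mGal
Bouguer slab correction = 0.04193 × 2.33 × 1541.7 = 150.62 mGal
Simple Bouguer anomaly = 13.32 − (150.62) = -137.30 mGal

-137.3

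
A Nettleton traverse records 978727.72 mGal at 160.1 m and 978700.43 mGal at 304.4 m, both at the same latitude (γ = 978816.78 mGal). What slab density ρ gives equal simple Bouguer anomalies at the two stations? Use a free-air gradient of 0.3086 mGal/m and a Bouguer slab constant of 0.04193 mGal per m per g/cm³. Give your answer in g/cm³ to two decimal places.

Δg_obs = 978700.43 − 978727.72 = -27.29 mGal over Δh = 304.4 − 160.1 = 144.3 m
Equal Bouguer anomalies ⇒ Δg_obs + (0.3086 − 0.04193ρ)·Δh = 0
0.3086 − 0.04193ρ = −Δg_obs/Δh = 0.18912
ρ = (0.3086 − 0.18912) / 0.04193 = 2.85 g/cm³

2.85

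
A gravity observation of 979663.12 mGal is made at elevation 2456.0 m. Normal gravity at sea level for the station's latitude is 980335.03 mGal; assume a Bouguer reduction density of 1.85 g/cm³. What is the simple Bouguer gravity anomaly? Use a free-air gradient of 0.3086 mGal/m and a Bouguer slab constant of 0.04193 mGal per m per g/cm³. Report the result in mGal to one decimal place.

Free-air correction = 0.3086 × 2456.0 = 757.92 mGal
Free-air anomaly = 979663.12 − 980335.03 + (757.92) = 86.01 mGal
Bouguer slab correction = 0.04193 × 1.85 × 2456.0 = 190.51 mGal
Simple Bouguer anomaly = 86.01 − (190.51) = -104.50 mGal

-104.5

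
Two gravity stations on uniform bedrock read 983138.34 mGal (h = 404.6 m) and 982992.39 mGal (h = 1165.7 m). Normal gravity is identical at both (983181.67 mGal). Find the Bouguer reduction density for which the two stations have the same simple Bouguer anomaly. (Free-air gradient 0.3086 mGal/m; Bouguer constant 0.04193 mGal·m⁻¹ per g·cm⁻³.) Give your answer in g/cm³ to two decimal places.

2.79

Δg_obs = 982992.39 − 983138.34 = -145.95 mGal over Δh = 1165.7 − 404.6 = 761.1 m
Equal Bouguer anomalies ⇒ Δg_obs + (0.3086 − 0.04193ρ)·Δh = 0
0.3086 − 0.04193ρ = −Δg_obs/Δh = 0.19176
ρ = (0.3086 − 0.19176) / 0.04193 = 2.79 g/cm³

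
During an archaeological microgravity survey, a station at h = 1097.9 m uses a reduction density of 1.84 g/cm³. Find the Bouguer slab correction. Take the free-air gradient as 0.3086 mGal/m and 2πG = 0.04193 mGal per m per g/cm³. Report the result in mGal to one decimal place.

Bouguer slab correction = 0.04193 × 1.84 × 1097.9 = 84.7 mGal

84.7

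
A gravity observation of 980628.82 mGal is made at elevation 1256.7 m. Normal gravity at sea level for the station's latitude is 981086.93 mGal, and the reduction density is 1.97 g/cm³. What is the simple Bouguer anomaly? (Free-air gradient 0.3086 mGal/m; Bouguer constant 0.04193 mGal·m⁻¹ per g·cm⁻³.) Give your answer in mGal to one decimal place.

Free-air correction = 0.3086 × 1256.7 = 387.82 mGal
Free-air anomaly = 980628.82 − 981086.93 + (387.82) = -70.29 mGal
Bouguer slab correction = 0.04193 × 1.97 × 1256.7 = 103.81 mGal
Simple Bouguer anomaly = -70.29 − (103.81) = -174.10 mGal

-174.1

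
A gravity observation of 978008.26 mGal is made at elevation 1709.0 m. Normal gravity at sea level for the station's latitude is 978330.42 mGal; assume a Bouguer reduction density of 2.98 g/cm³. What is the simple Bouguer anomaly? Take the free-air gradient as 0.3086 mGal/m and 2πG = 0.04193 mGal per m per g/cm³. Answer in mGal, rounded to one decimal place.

-8.3

Free-air correction = 0.3086 × 1709.0 = 527.40 mGal
Free-air anomaly = 978008.26 − 978330.42 + (527.40) = 205.24 mGal
Bouguer slab correction = 0.04193 × 2.98 × 1709.0 = 213.54 mGal
Simple Bouguer anomaly = 205.24 − (213.54) = -8.30 mGal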